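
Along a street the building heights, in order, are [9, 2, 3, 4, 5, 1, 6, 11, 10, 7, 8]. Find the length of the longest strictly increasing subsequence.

7

Track the smallest tail for each achievable length (strict):
9 → extends → [9]
2 → replaces 9 → [2]
3 → extends → [2, 3]
4 → extends → [2, 3, 4]
5 → extends → [2, 3, 4, 5]
1 → replaces 2 → [1, 3, 4, 5]
6 → extends → [1, 3, 4, 5, 6]
11 → extends → [1, 3, 4, 5, 6, 11]
10 → replaces 11 → [1, 3, 4, 5, 6, 10]
7 → replaces 10 → [1, 3, 4, 5, 6, 7]
8 → extends → [1, 3, 4, 5, 6, 7, 8]
Seven tails, so the longest strictly increasing subsequence has length 7 (e.g. 2, 3, 4, 5, 6, 7, 8).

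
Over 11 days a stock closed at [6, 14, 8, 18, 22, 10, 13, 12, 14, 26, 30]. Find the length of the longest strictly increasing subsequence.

Let dp[i] be the length of the longest such subsequence ending at index i:
i:      1  2  3  4  5  6  7  8  9 10 11
a[i]:   6 14  8 18 22 10 13 12 14 26 30
dp:     1  2  2  3  4  3  4  4  5  6  7
Maximum dp value is 7.

7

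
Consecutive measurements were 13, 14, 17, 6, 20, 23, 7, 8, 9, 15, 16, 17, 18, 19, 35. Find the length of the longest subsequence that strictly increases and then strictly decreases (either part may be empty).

inc[i] = longest strictly increasing subsequence ending at i; dec[i] = longest strictly decreasing subsequence starting at i:
i:      1  2  3  4  5  6  7  8  9 10 11 12 13 14 15
a[i]:  13 14 17  6 20 23  7  8  9 15 16 17 18 19 35
inc:    1  2  3  1  4  5  2  3  4  5  6  7  8  9 10
dec:    2  2  2  1  2  2  1  1  1  1  1  1  1  1  1
Best peak at i=15 (value 35): inc=10, dec=1, length 10+1−1 = 10.

10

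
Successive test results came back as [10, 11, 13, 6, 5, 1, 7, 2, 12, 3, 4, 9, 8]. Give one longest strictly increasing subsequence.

1, 2, 3, 4, 9

Patience tails give the LIS length; then backtrack through the dp parents:
10 → extends → [10]
11 → extends → [10, 11]
13 → extends → [10, 11, 13]
6 → replaces 10 → [6, 11, 13]
5 → replaces 6 → [5, 11, 13]
1 → replaces 5 → [1, 11, 13]
7 → replaces 11 → [1, 7, 13]
2 → replaces 7 → [1, 2, 13]
12 → replaces 13 → [1, 2, 12]
3 → replaces 12 → [1, 2, 3]
4 → extends → [1, 2, 3, 4]
9 → extends → [1, 2, 3, 4, 9]
8 → replaces 9 → [1, 2, 3, 4, 8]
Length 5; one witness is 1, 2, 3, 4, 9.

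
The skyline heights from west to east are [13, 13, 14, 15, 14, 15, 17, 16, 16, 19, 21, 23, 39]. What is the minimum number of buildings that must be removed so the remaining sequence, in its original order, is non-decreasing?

Fewest deletions = n − (longest non-decreasing subsequence).
Patience tails:
13 → extends → [13]
13 → extends → [13, 13]
14 → extends → [13, 13, 14]
15 → extends → [13, 13, 14, 15]
14 → replaces 15 → [13, 13, 14, 14]
15 → extends → [13, 13, 14, 14, 15]
17 → extends → [13, 13, 14, 14, 15, 17]
16 → replaces 17 → [13, 13, 14, 14, 15, 16]
16 → extends → [13, 13, 14, 14, 15, 16, 16]
19 → extends → [13, 13, 14, 14, 15, 16, 16, 19]
21 → extends → [13, 13, 14, 14, 15, 16, 16, 19, 21]
23 → extends → [13, 13, 14, 14, 15, 16, 16, 19, 21, 23]
39 → extends → [13, 13, 14, 14, 15, 16, 16, 19, 21, 23, 39]
Longest non-decreasing subsequence has length 11, so deletions = 13 − 11 = 2.

2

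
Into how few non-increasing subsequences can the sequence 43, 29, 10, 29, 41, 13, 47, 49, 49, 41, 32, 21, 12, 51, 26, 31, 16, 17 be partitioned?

6

The minimum number of non-increasing subsequences covering a sequence equals the length of its longest strictly increasing subsequence.
LIS length is 6 (e.g. 10, 29, 41, 47, 49, 51), so 6 piles are needed.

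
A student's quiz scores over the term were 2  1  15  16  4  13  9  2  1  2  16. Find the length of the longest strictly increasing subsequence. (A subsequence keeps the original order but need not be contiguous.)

Let dp[i] be the length of the longest such subsequence ending at index i:
i:      1  2  3  4  5  6  7  8  9 10 11
a[i]:   2  1 15 16  4 13  9  2  1  2 16
dp:     1  1  2  3  2  3  3  2  1  2  4
Maximum dp value is 4.

4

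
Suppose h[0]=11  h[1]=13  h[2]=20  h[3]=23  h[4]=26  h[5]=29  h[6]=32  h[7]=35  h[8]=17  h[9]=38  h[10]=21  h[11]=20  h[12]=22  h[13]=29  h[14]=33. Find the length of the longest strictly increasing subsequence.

9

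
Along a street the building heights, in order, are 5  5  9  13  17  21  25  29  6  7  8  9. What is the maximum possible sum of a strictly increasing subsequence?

119

Let S[i] be the best sum of a strictly increasing subsequence ending at i:
i:       1   2   3   4   5   6   7   8   9  10  11  12
a[i]:    5   5   9  13  17  21  25  29   6   7   8   9
S:       5   5  14  27  44  65  90 119  11  18  26  35
Maximum is 119 (e.g. 5 + 9 + 13 + 17 + 21 + 25 + 29).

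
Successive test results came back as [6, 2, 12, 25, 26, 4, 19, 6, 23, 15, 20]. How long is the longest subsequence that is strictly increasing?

5

Track the smallest tail for each achievable length (strict):
6 → extends → [6]
2 → replaces 6 → [2]
12 → extends → [2, 12]
25 → extends → [2, 12, 25]
26 → extends → [2, 12, 25, 26]
4 → replaces 12 → [2, 4, 25, 26]
19 → replaces 25 → [2, 4, 19, 26]
6 → replaces 19 → [2, 4, 6, 26]
23 → replaces 26 → [2, 4, 6, 23]
15 → replaces 23 → [2, 4, 6, 15]
20 → extends → [2, 4, 6, 15, 20]
Five tails, so the longest strictly increasing subsequence has length 5 (e.g. 2, 4, 6, 15, 20).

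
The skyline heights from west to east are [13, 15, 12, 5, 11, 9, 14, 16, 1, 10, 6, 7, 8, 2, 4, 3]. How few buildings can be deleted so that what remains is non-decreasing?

Fewest deletions = n − (longest non-decreasing subsequence).
i:      1  2  3  4  5  6  7  8  9 10 11 12 13 14 15 16
a[i]:  13 15 12  5 11  9 14 16  1 10  6  7  8  2  4  3
dp:     1  2  1  1  2  2  3  4  1  3  2  3  4  2  3  3
max dp = 4, so deletions = 16 − 4 = 12.

12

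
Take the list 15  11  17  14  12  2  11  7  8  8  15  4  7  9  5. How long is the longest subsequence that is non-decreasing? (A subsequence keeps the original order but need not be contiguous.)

Let dp[i] be the length of the longest such subsequence ending at index i:
i:      1  2  3  4  5  6  7  8  9 10 11 12 13 14 15
a[i]:  15 11 17 14 12  2 11  7  8  8 15  4  7  9  5
dp:     1  1  2  2  2  1  2  2  3  4  5  2  3  5  3
Maximum dp value is 5.

5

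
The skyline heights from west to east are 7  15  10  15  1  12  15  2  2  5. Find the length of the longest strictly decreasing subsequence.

Negate each value so 'decreasing' becomes 'increasing', then run patience tails on the negated sequence:
-7 → extends → [-7]
-15 → replaces -7 → [-15]
-10 → extends → [-15, -10]
-15 → already a tail → [-15, -10]
-1 → extends → [-15, -10, -1]
-12 → replaces -10 → [-15, -12, -1]
-15 → already a tail → [-15, -12, -1]
-2 → replaces -1 → [-15, -12, -2]
-2 → already a tail → [-15, -12, -2]
-5 → replaces -2 → [-15, -12, -5]
Three tails, so the longest strictly decreasing subsequence of the original has length 3.

3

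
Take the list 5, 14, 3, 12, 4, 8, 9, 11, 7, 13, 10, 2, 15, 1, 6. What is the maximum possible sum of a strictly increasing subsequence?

Let S[i] be the best sum of a strictly increasing subsequence ending at i:
i:      1  2  3  4  5  6  7  8  9 10 11 12 13 14 15
a[i]:   5 14  3 12  4  8  9 11  7 13 10  2 15  1  6
S:      5 19  3 17  7 15 24 35 14 48 34  2 63  1 13
Maximum is 63 (e.g. 3 + 4 + 8 + 9 + 11 + 13 + 15).

63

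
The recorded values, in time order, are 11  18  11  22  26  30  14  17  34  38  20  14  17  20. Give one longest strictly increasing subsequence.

11, 18, 22, 26, 30, 34, 38

Patience tails give the LIS length; then backtrack through the dp parents:
11 → extends → [11]
18 → extends → [11, 18]
11 → already a tail → [11, 18]
22 → extends → [11, 18, 22]
26 → extends → [11, 18, 22, 26]
30 → extends → [11, 18, 22, 26, 30]
14 → replaces 18 → [11, 14, 22, 26, 30]
17 → replaces 22 → [11, 14, 17, 26, 30]
34 → extends → [11, 14, 17, 26, 30, 34]
38 → extends → [11, 14, 17, 26, 30, 34, 38]
20 → replaces 26 → [11, 14, 17, 20, 30, 34, 38]
14 → already a tail → [11, 14, 17, 20, 30, 34, 38]
17 → already a tail → [11, 14, 17, 20, 30, 34, 38]
20 → already a tail → [11, 14, 17, 20, 30, 34, 38]
Length 7; one witness is 11, 18, 22, 26, 30, 34, 38.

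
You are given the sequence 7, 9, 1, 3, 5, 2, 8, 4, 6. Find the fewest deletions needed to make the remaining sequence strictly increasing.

Fewest deletions = n − (longest strictly increasing subsequence).
i:     1 2 3 4 5 6 7 8 9
a[i]:  7 9 1 3 5 2 8 4 6
dp:    1 2 1 2 3 2 4 3 4
max dp = 4, so deletions = 9 − 4 = 5.

5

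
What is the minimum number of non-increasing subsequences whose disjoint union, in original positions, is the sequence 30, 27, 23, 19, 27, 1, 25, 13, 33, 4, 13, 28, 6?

The minimum number of non-increasing subsequences covering a sequence equals the length of its longest strictly increasing subsequence.
LIS length is 4 (e.g. 1, 4, 13, 28), so 4 piles are needed.

4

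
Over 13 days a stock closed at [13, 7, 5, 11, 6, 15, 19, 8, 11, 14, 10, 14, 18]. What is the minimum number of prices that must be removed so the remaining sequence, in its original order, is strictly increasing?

Fewest deletions = n − (longest strictly increasing subsequence).
Patience tails:
13 → extends → [13]
7 → replaces 13 → [7]
5 → replaces 7 → [5]
11 → extends → [5, 11]
6 → replaces 11 → [5, 6]
15 → extends → [5, 6, 15]
19 → extends → [5, 6, 15, 19]
8 → replaces 15 → [5, 6, 8, 19]
11 → replaces 19 → [5, 6, 8, 11]
14 → extends → [5, 6, 8, 11, 14]
10 → replaces 11 → [5, 6, 8, 10, 14]
14 → already a tail → [5, 6, 8, 10, 14]
18 → extends → [5, 6, 8, 10, 14, 18]
Longest strictly increasing subsequence has length 6, so deletions = 13 − 6 = 7.

7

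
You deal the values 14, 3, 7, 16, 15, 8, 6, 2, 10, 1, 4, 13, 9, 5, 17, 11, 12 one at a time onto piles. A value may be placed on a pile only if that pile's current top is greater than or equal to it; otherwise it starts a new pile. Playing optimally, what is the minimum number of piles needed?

6

The minimum number of non-increasing subsequences covering a sequence equals the length of its longest strictly increasing subsequence.
LIS length is 6 (e.g. 3, 7, 8, 10, 13, 17), so 6 piles are needed.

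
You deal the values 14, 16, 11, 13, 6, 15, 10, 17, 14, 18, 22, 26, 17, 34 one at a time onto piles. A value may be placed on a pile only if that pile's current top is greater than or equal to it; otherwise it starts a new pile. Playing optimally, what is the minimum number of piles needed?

8

Place each on the leftmost legal pile:
14 → new pile 1 (tops now [14])
16 → new pile 2 (tops now [14, 16])
11 → pile 1 (tops now [11, 16])
13 → pile 2 (tops now [11, 13])
6 → pile 1 (tops now [6, 13])
15 → new pile 3 (tops now [6, 13, 15])
10 → pile 2 (tops now [6, 10, 15])
17 → new pile 4 (tops now [6, 10, 15, 17])
14 → pile 3 (tops now [6, 10, 14, 17])
18 → new pile 5 (tops now [6, 10, 14, 17, 18])
22 → new pile 6 (tops now [6, 10, 14, 17, 18, 22])
26 → new pile 7 (tops now [6, 10, 14, 17, 18, 22, 26])
17 → pile 4 (tops now [6, 10, 14, 17, 18, 22, 26])
34 → new pile 8 (tops now [6, 10, 14, 17, 18, 22, 26, 34])
Eight piles.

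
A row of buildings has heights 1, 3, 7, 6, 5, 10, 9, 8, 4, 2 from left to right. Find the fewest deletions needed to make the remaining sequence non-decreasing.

6

Fewest deletions = n − (longest non-decreasing subsequence).
Patience tails:
1 → extends → [1]
3 → extends → [1, 3]
7 → extends → [1, 3, 7]
6 → replaces 7 → [1, 3, 6]
5 → replaces 6 → [1, 3, 5]
10 → extends → [1, 3, 5, 10]
9 → replaces 10 → [1, 3, 5, 9]
8 → replaces 9 → [1, 3, 5, 8]
4 → replaces 5 → [1, 3, 4, 8]
2 → replaces 3 → [1, 2, 4, 8]
Longest non-decreasing subsequence has length 4, so deletions = 10 − 4 = 6.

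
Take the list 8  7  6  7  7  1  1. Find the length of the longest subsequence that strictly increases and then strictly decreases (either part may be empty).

4

inc[i] = longest strictly increasing subsequence ending at i; dec[i] = longest strictly decreasing subsequence starting at i:
i:     1 2 3 4 5 6 7
a[i]:  8 7 6 7 7 1 1
inc:   1 1 1 2 2 1 1
dec:   4 3 2 2 2 1 1
Best peak at i=1 (value 8): inc=1, dec=4, length 1+4−1 = 4.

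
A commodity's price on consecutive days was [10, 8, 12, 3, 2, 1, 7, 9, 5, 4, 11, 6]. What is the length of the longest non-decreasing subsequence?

4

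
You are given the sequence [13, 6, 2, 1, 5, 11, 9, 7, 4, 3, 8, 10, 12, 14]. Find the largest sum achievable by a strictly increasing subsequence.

Let S[i] be the best sum of a strictly increasing subsequence ending at i:
i:      1  2  3  4  5  6  7  8  9 10 11 12 13 14
a[i]:  13  6  2  1  5 11  9  7  4  3  8 10 12 14
S:     13  6  2  1  7 18 16 14  6  5 22 32 44 58
Maximum is 58 (e.g. 2 + 5 + 7 + 8 + 10 + 12 + 14).

58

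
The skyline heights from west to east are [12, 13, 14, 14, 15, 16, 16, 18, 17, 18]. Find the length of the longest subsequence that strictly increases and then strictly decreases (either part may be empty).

7

inc[i] = longest strictly increasing subsequence ending at i; dec[i] = longest strictly decreasing subsequence starting at i:
i:      1  2  3  4  5  6  7  8  9 10
a[i]:  12 13 14 14 15 16 16 18 17 18
inc:    1  2  3  3  4  5  5  6  6  7
dec:    1  1  1  1  1  1  1  2  1  1
Best peak at i=8 (value 18): inc=6, dec=2, length 6+2−1 = 7.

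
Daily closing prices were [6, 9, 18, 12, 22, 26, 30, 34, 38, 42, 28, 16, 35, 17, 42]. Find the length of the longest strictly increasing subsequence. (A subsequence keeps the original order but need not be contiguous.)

Track the smallest tail for each achievable length (strict):
6 → extends → [6]
9 → extends → [6, 9]
18 → extends → [6, 9, 18]
12 → replaces 18 → [6, 9, 12]
22 → extends → [6, 9, 12, 22]
26 → extends → [6, 9, 12, 22, 26]
30 → extends → [6, 9, 12, 22, 26, 30]
34 → extends → [6, 9, 12, 22, 26, 30, 34]
38 → extends → [6, 9, 12, 22, 26, 30, 34, 38]
42 → extends → [6, 9, 12, 22, 26, 30, 34, 38, 42]
28 → replaces 30 → [6, 9, 12, 22, 26, 28, 34, 38, 42]
16 → replaces 22 → [6, 9, 12, 16, 26, 28, 34, 38, 42]
35 → replaces 38 → [6, 9, 12, 16, 26, 28, 34, 35, 42]
17 → replaces 26 → [6, 9, 12, 16, 17, 28, 34, 35, 42]
42 → already a tail → [6, 9, 12, 16, 17, 28, 34, 35, 42]
Nine tails, so the longest strictly increasing subsequence has length 9 (e.g. 6, 9, 18, 22, 26, 30, 34, 38, 42).

9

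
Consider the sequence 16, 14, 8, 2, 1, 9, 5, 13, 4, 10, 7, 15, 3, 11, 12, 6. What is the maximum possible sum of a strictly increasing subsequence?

Let S[i] be the best sum of a strictly increasing subsequence ending at i:
i:      1  2  3  4  5  6  7  8  9 10 11 12 13 14 15 16
a[i]:  16 14  8  2  1  9  5 13  4 10  7 15  3 11 12  6
S:     16 14  8  2  1 17  7 30  6 27 14 45  5 38 50 13
Maximum is 50 (e.g. 8 + 9 + 10 + 11 + 12).

50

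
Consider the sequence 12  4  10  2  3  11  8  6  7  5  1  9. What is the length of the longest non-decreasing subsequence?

5

Track the smallest tail for each achievable length (allowing ties):
12 → extends → [12]
4 → replaces 12 → [4]
10 → extends → [4, 10]
2 → replaces 4 → [2, 10]
3 → replaces 10 → [2, 3]
11 → extends → [2, 3, 11]
8 → replaces 11 → [2, 3, 8]
6 → replaces 8 → [2, 3, 6]
7 → extends → [2, 3, 6, 7]
5 → replaces 6 → [2, 3, 5, 7]
1 → replaces 2 → [1, 3, 5, 7]
9 → extends → [1, 3, 5, 7, 9]
Five tails, so the longest non-decreasing subsequence has length 5 (e.g. 2, 3, 6, 7, 9).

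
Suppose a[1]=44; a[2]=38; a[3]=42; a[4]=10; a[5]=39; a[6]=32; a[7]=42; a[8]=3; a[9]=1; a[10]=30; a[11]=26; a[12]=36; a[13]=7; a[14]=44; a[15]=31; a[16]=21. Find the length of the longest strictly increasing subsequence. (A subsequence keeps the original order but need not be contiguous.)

Track the smallest tail for each achievable length (strict):
44 → extends → [44]
38 → replaces 44 → [38]
42 → extends → [38, 42]
10 → replaces 38 → [10, 42]
39 → replaces 42 → [10, 39]
32 → replaces 39 → [10, 32]
42 → extends → [10, 32, 42]
3 → replaces 10 → [3, 32, 42]
1 → replaces 3 → [1, 32, 42]
30 → replaces 32 → [1, 30, 42]
26 → replaces 30 → [1, 26, 42]
36 → replaces 42 → [1, 26, 36]
7 → replaces 26 → [1, 7, 36]
44 → extends → [1, 7, 36, 44]
31 → replaces 36 → [1, 7, 31, 44]
21 → replaces 31 → [1, 7, 21, 44]
Four tails, so the longest strictly increasing subsequence has length 4 (e.g. 38, 39, 42, 44).

4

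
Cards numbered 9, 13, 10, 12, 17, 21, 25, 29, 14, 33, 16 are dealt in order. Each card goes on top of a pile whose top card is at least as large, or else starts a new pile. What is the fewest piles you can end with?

8

Place each on the leftmost legal pile:
9 → new pile 1 (tops now [9])
13 → new pile 2 (tops now [9, 13])
10 → pile 2 (tops now [9, 10])
12 → new pile 3 (tops now [9, 10, 12])
17 → new pile 4 (tops now [9, 10, 12, 17])
21 → new pile 5 (tops now [9, 10, 12, 17, 21])
25 → new pile 6 (tops now [9, 10, 12, 17, 21, 25])
29 → new pile 7 (tops now [9, 10, 12, 17, 21, 25, 29])
14 → pile 4 (tops now [9, 10, 12, 14, 21, 25, 29])
33 → new pile 8 (tops now [9, 10, 12, 14, 21, 25, 29, 33])
16 → pile 5 (tops now [9, 10, 12, 14, 16, 25, 29, 33])
Eight piles.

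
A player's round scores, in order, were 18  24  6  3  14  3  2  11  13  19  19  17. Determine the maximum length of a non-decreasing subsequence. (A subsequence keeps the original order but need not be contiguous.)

6

Let dp[i] be the length of the longest such subsequence ending at index i:
i:      1  2  3  4  5  6  7  8  9 10 11 12
a[i]:  18 24  6  3 14  3  2 11 13 19 19 17
dp:     1  2  1  1  2  2  1  3  4  5  6  5
Maximum dp value is 6.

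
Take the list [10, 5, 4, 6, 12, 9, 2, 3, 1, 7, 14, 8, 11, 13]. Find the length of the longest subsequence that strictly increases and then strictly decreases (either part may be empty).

6

inc[i] = longest strictly increasing subsequence ending at i; dec[i] = longest strictly decreasing subsequence starting at i:
i:      1  2  3  4  5  6  7  8  9 10 11 12 13 14
a[i]:  10  5  4  6 12  9  2  3  1  7 14  8 11 13
inc:    1  1  1  2  3  3  1  2  1  3  4  4  5  6
dec:    5  4  3  3  4  3  2  2  1  1  2  1  1  1
Best peak at i=5 (value 12): inc=3, dec=4, length 3+4−1 = 6.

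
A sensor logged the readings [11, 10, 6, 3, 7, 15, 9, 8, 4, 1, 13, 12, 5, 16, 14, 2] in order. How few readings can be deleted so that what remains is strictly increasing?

Fewest deletions = n − (longest strictly increasing subsequence).
Patience tails:
11 → extends → [11]
10 → replaces 11 → [10]
6 → replaces 10 → [6]
3 → replaces 6 → [3]
7 → extends → [3, 7]
15 → extends → [3, 7, 15]
9 → replaces 15 → [3, 7, 9]
8 → replaces 9 → [3, 7, 8]
4 → replaces 7 → [3, 4, 8]
1 → replaces 3 → [1, 4, 8]
13 → extends → [1, 4, 8, 13]
12 → replaces 13 → [1, 4, 8, 12]
5 → replaces 8 → [1, 4, 5, 12]
16 → extends → [1, 4, 5, 12, 16]
14 → replaces 16 → [1, 4, 5, 12, 14]
2 → replaces 4 → [1, 2, 5, 12, 14]
Longest strictly increasing subsequence has length 5, so deletions = 16 − 5 = 11.

11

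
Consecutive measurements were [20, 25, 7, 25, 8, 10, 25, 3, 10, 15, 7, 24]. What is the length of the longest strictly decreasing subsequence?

3

Let dp[i] be the longest strictly decreasing subsequence ending at i:
i:      1  2  3  4  5  6  7  8  9 10 11 12
a[i]:  20 25  7 25  8 10 25  3 10 15  7 24
dp:     1  1  2  1  2  2  1  3  2  2  3  2
Maximum is 3.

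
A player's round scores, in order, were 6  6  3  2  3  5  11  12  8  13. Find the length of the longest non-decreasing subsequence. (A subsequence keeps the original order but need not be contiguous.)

Track the smallest tail for each achievable length (allowing ties):
6 → extends → [6]
6 → extends → [6, 6]
3 → replaces 6 → [3, 6]
2 → replaces 3 → [2, 6]
3 → replaces 6 → [2, 3]
5 → extends → [2, 3, 5]
11 → extends → [2, 3, 5, 11]
12 → extends → [2, 3, 5, 11, 12]
8 → replaces 11 → [2, 3, 5, 8, 12]
13 → extends → [2, 3, 5, 8, 12, 13]
Six tails, so the longest non-decreasing subsequence has length 6 (e.g. 3, 3, 5, 11, 12, 13).

6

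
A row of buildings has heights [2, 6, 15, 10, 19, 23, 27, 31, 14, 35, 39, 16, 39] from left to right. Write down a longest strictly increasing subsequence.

2, 6, 15, 19, 23, 27, 31, 35, 39

Patience tails give the LIS length; then backtrack through the dp parents:
2 → extends → [2]
6 → extends → [2, 6]
15 → extends → [2, 6, 15]
10 → replaces 15 → [2, 6, 10]
19 → extends → [2, 6, 10, 19]
23 → extends → [2, 6, 10, 19, 23]
27 → extends → [2, 6, 10, 19, 23, 27]
31 → extends → [2, 6, 10, 19, 23, 27, 31]
14 → replaces 19 → [2, 6, 10, 14, 23, 27, 31]
35 → extends → [2, 6, 10, 14, 23, 27, 31, 35]
39 → extends → [2, 6, 10, 14, 23, 27, 31, 35, 39]
16 → replaces 23 → [2, 6, 10, 14, 16, 27, 31, 35, 39]
39 → already a tail → [2, 6, 10, 14, 16, 27, 31, 35, 39]
Length 9; one witness is 2, 6, 15, 19, 23, 27, 31, 35, 39.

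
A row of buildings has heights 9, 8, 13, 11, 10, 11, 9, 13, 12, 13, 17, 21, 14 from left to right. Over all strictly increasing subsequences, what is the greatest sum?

93

Let S[i] be the best sum of a strictly increasing subsequence ending at i:
i:      1  2  3  4  5  6  7  8  9 10 11 12 13
a[i]:   9  8 13 11 10 11  9 13 12 13 17 21 14
S:      9  8 22 20 19 30 17 43 42 55 72 93 69
Maximum is 93 (e.g. 9 + 10 + 11 + 12 + 13 + 17 + 21).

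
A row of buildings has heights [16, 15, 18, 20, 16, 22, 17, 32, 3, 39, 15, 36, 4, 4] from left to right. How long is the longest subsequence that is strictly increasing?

6

Let dp[i] be the length of the longest such subsequence ending at index i:
i:      1  2  3  4  5  6  7  8  9 10 11 12 13 14
a[i]:  16 15 18 20 16 22 17 32  3 39 15 36  4  4
dp:     1  1  2  3  2  4  3  5  1  6  2  6  2  2
Maximum dp value is 6.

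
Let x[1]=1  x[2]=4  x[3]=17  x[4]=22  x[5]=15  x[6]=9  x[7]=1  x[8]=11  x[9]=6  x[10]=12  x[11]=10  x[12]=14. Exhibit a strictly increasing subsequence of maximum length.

1, 4, 9, 11, 12, 14

Patience tails give the LIS length; then backtrack through the dp parents:
1 → extends → [1]
4 → extends → [1, 4]
17 → extends → [1, 4, 17]
22 → extends → [1, 4, 17, 22]
15 → replaces 17 → [1, 4, 15, 22]
9 → replaces 15 → [1, 4, 9, 22]
1 → already a tail → [1, 4, 9, 22]
11 → replaces 22 → [1, 4, 9, 11]
6 → replaces 9 → [1, 4, 6, 11]
12 → extends → [1, 4, 6, 11, 12]
10 → replaces 11 → [1, 4, 6, 10, 12]
14 → extends → [1, 4, 6, 10, 12, 14]
Length 6; one witness is 1, 4, 9, 11, 12, 14.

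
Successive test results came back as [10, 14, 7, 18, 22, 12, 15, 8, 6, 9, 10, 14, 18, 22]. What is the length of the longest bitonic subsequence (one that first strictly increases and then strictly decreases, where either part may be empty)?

7

inc[i] = longest strictly increasing subsequence ending at i; dec[i] = longest strictly decreasing subsequence starting at i:
i:      1  2  3  4  5  6  7  8  9 10 11 12 13 14
a[i]:  10 14  7 18 22 12 15  8  6  9 10 14 18 22
inc:    1  2  1  3  4  2  3  2  1  3  4  5  6  7
dec:    3  4  2  4  4  3  3  2  1  1  1  1  1  1
Best peak at i=5 (value 22): inc=4, dec=4, length 4+4−1 = 7.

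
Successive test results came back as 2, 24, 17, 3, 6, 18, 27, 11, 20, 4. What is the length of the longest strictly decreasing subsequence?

4

Negate each value so 'decreasing' becomes 'increasing', then run patience tails on the negated sequence:
-2 → extends → [-2]
-24 → replaces -2 → [-24]
-17 → extends → [-24, -17]
-3 → extends → [-24, -17, -3]
-6 → replaces -3 → [-24, -17, -6]
-18 → replaces -17 → [-24, -18, -6]
-27 → replaces -24 → [-27, -18, -6]
-11 → replaces -6 → [-27, -18, -11]
-20 → replaces -18 → [-27, -20, -11]
-4 → extends → [-27, -20, -11, -4]
Four tails, so the longest strictly decreasing subsequence of the original has length 4.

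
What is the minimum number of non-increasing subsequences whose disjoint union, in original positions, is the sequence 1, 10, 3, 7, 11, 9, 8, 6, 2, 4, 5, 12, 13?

Place each on the leftmost legal pile:
1 → new pile 1 (tops now [1])
10 → new pile 2 (tops now [1, 10])
3 → pile 2 (tops now [1, 3])
7 → new pile 3 (tops now [1, 3, 7])
11 → new pile 4 (tops now [1, 3, 7, 11])
9 → pile 4 (tops now [1, 3, 7, 9])
8 → pile 4 (tops now [1, 3, 7, 8])
6 → pile 3 (tops now [1, 3, 6, 8])
2 → pile 2 (tops now [1, 2, 6, 8])
4 → pile 3 (tops now [1, 2, 4, 8])
5 → pile 4 (tops now [1, 2, 4, 5])
12 → new pile 5 (tops now [1, 2, 4, 5, 12])
13 → new pile 6 (tops now [1, 2, 4, 5, 12, 13])
Six piles.

6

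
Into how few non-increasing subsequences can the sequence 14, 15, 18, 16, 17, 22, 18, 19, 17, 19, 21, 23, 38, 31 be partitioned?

Place each on the leftmost legal pile:
14 → new pile 1 (tops now [14])
15 → new pile 2 (tops now [14, 15])
18 → new pile 3 (tops now [14, 15, 18])
16 → pile 3 (tops now [14, 15, 16])
17 → new pile 4 (tops now [14, 15, 16, 17])
22 → new pile 5 (tops now [14, 15, 16, 17, 22])
18 → pile 5 (tops now [14, 15, 16, 17, 18])
19 → new pile 6 (tops now [14, 15, 16, 17, 18, 19])
17 → pile 4 (tops now [14, 15, 16, 17, 18, 19])
19 → pile 6 (tops now [14, 15, 16, 17, 18, 19])
21 → new pile 7 (tops now [14, 15, 16, 17, 18, 19, 21])
23 → new pile 8 (tops now [14, 15, 16, 17, 18, 19, 21, 23])
38 → new pile 9 (tops now [14, 15, 16, 17, 18, 19, 21, 23, 38])
31 → pile 9 (tops now [14, 15, 16, 17, 18, 19, 21, 23, 31])
Nine piles.

9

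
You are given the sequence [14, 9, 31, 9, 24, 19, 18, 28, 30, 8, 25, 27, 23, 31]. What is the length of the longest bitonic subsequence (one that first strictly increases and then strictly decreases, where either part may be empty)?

inc[i] = longest strictly increasing subsequence ending at i; dec[i] = longest strictly decreasing subsequence starting at i:
i:      1  2  3  4  5  6  7  8  9 10 11 12 13 14
a[i]:  14  9 31  9 24 19 18 28 30  8 25 27 23 31
inc:    1  1  2  1  2  2  2  3  4  1  3  4  3  5
dec:    3  2  5  2  4  3  2  3  3  1  2  2  1  1
Best peak at i=3 (value 31): inc=2, dec=5, length 2+5−1 = 6.

6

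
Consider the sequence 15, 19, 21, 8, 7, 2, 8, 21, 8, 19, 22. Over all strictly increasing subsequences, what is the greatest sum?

Let S[i] be the best sum of a strictly increasing subsequence ending at i:
i:      1  2  3  4  5  6  7  8  9 10 11
a[i]:  15 19 21  8  7  2  8 21  8 19 22
S:     15 34 55  8  7  2 15 55 15 34 77
Maximum is 77 (e.g. 15 + 19 + 21 + 22).

77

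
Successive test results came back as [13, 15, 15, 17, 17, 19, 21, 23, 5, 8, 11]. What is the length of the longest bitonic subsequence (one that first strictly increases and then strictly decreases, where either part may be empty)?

inc[i] = longest strictly increasing subsequence ending at i; dec[i] = longest strictly decreasing subsequence starting at i:
i:      1  2  3  4  5  6  7  8  9 10 11
a[i]:  13 15 15 17 17 19 21 23  5  8 11
inc:    1  2  2  3  3  4  5  6  1  2  3
dec:    2  2  2  2  2  2  2  2  1  1  1
Best peak at i=8 (value 23): inc=6, dec=2, length 6+2−1 = 7.

7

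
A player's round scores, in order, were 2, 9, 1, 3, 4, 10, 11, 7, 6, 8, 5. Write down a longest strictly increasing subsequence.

Patience tails give the LIS length; then backtrack through the dp parents:
2 → extends → [2]
9 → extends → [2, 9]
1 → replaces 2 → [1, 9]
3 → replaces 9 → [1, 3]
4 → extends → [1, 3, 4]
10 → extends → [1, 3, 4, 10]
11 → extends → [1, 3, 4, 10, 11]
7 → replaces 10 → [1, 3, 4, 7, 11]
6 → replaces 7 → [1, 3, 4, 6, 11]
8 → replaces 11 → [1, 3, 4, 6, 8]
5 → replaces 6 → [1, 3, 4, 5, 8]
Length 5; one witness is 2, 3, 4, 10, 11.

2, 3, 4, 10, 11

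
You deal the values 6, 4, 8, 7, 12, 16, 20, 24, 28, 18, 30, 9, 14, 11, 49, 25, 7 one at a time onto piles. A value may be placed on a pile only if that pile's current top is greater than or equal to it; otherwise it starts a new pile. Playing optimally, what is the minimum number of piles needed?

Place each on the leftmost legal pile:
6 → new pile 1 (tops now [6])
4 → pile 1 (tops now [4])
8 → new pile 2 (tops now [4, 8])
7 → pile 2 (tops now [4, 7])
12 → new pile 3 (tops now [4, 7, 12])
16 → new pile 4 (tops now [4, 7, 12, 16])
20 → new pile 5 (tops now [4, 7, 12, 16, 20])
24 → new pile 6 (tops now [4, 7, 12, 16, 20, 24])
28 → new pile 7 (tops now [4, 7, 12, 16, 20, 24, 28])
18 → pile 5 (tops now [4, 7, 12, 16, 18, 24, 28])
30 → new pile 8 (tops now [4, 7, 12, 16, 18, 24, 28, 30])
9 → pile 3 (tops now [4, 7, 9, 16, 18, 24, 28, 30])
14 → pile 4 (tops now [4, 7, 9, 14, 18, 24, 28, 30])
11 → pile 4 (tops now [4, 7, 9, 11, 18, 24, 28, 30])
49 → new pile 9 (tops now [4, 7, 9, 11, 18, 24, 28, 30, 49])
25 → pile 7 (tops now [4, 7, 9, 11, 18, 24, 25, 30, 49])
7 → pile 2 (tops now [4, 7, 9, 11, 18, 24, 25, 30, 49])
Nine piles.

9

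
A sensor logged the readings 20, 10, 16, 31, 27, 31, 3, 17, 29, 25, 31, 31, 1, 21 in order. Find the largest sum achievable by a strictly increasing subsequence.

Let S[i] be the best sum of a strictly increasing subsequence ending at i:
i:       1   2   3   4   5   6   7   8   9  10  11  12  13  14
a[i]:   20  10  16  31  27  31   3  17  29  25  31  31   1  21
S:      20  10  26  57  53  84   3  43  82  68 113 113   1  64
Maximum is 113 (e.g. 10 + 16 + 27 + 29 + 31).

113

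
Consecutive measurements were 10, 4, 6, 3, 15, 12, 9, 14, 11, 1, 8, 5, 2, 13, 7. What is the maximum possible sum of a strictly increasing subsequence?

43

Let S[i] be the best sum of a strictly increasing subsequence ending at i:
i:      1  2  3  4  5  6  7  8  9 10 11 12 13 14 15
a[i]:  10  4  6  3 15 12  9 14 11  1  8  5  2 13  7
S:     10  4 10  3 25 22 19 36 30  1 18  9  3 43 17
Maximum is 43 (e.g. 4 + 6 + 9 + 11 + 13).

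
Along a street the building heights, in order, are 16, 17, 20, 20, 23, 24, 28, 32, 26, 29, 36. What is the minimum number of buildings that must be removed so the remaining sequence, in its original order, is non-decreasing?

Fewest deletions = n − (longest non-decreasing subsequence).
i:      1  2  3  4  5  6  7  8  9 10 11
a[i]:  16 17 20 20 23 24 28 32 26 29 36
dp:     1  2  3  4  5  6  7  8  7  8  9
max dp = 9, so deletions = 11 − 9 = 2.

2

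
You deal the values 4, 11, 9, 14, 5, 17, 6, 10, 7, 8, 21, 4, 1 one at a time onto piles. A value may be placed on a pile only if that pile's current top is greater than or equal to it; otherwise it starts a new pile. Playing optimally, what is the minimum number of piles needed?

The minimum number of non-increasing subsequences covering a sequence equals the length of its longest strictly increasing subsequence.
LIS length is 6 (e.g. 4, 5, 6, 7, 8, 21), so 6 piles are needed.

6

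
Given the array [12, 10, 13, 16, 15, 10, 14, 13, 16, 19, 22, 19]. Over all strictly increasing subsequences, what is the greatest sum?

Let S[i] be the best sum of a strictly increasing subsequence ending at i:
i:      1  2  3  4  5  6  7  8  9 10 11 12
a[i]:  12 10 13 16 15 10 14 13 16 19 22 19
S:     12 10 25 41 40 10 39 25 56 75 97 75
Maximum is 97 (e.g. 12 + 13 + 15 + 16 + 19 + 22).

97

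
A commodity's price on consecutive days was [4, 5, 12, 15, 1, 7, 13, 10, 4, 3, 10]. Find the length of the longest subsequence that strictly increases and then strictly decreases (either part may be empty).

8

inc[i] = longest strictly increasing subsequence ending at i; dec[i] = longest strictly decreasing subsequence starting at i:
i:      1  2  3  4  5  6  7  8  9 10 11
a[i]:   4  5 12 15  1  7 13 10  4  3 10
inc:    1  2  3  4  1  3  4  4  2  2  4
dec:    2  3  4  5  1  3  4  3  2  1  1
Best peak at i=4 (value 15): inc=4, dec=5, length 4+5−1 = 8.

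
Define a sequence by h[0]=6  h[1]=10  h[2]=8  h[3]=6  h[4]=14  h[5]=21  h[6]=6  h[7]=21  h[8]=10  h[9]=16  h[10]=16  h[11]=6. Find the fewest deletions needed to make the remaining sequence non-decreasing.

Fewest deletions = n − (longest non-decreasing subsequence).
i:      0  1  2  3  4  5  6  7  8  9 10 11
h[i]:   6 10  8  6 14 21  6 21 10 16 16  6
dp:     1  2  2  2  3  4  3  5  4  5  6  4
max dp = 6, so deletions = 12 − 6 = 6.

6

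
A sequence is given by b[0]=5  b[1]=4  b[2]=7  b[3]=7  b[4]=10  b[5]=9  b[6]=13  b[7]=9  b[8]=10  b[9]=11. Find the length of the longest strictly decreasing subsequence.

2

Let dp[i] be the longest strictly decreasing subsequence ending at i:
i:      0  1  2  3  4  5  6  7  8  9
b[i]:   5  4  7  7 10  9 13  9 10 11
dp:     1  2  1  1  1  2  1  2  2  2
Maximum is 2.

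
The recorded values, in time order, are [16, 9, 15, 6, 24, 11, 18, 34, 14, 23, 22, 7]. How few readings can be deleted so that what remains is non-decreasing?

8

Fewest deletions = n − (longest non-decreasing subsequence).
i:      1  2  3  4  5  6  7  8  9 10 11 12
a[i]:  16  9 15  6 24 11 18 34 14 23 22  7
dp:     1  1  2  1  3  2  3  4  3  4  4  2
max dp = 4, so deletions = 12 − 4 = 8.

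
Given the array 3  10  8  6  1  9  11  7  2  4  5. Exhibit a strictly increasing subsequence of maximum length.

Patience tails give the LIS length; then backtrack through the dp parents:
3 → extends → [3]
10 → extends → [3, 10]
8 → replaces 10 → [3, 8]
6 → replaces 8 → [3, 6]
1 → replaces 3 → [1, 6]
9 → extends → [1, 6, 9]
11 → extends → [1, 6, 9, 11]
7 → replaces 9 → [1, 6, 7, 11]
2 → replaces 6 → [1, 2, 7, 11]
4 → replaces 7 → [1, 2, 4, 11]
5 → replaces 11 → [1, 2, 4, 5]
Length 4; one witness is 3, 8, 9, 11.

3, 8, 9, 11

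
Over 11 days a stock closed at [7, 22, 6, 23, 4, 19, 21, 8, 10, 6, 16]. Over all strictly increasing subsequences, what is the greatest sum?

Let S[i] be the best sum of a strictly increasing subsequence ending at i:
i:      1  2  3  4  5  6  7  8  9 10 11
a[i]:   7 22  6 23  4 19 21  8 10  6 16
S:      7 29  6 52  4 26 47 15 25 10 41
Maximum is 52 (e.g. 7 + 22 + 23).

52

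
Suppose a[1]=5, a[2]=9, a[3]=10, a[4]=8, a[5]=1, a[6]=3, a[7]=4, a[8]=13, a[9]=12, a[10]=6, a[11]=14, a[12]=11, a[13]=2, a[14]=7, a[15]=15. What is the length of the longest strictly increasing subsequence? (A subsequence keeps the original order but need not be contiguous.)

Let dp[i] be the length of the longest such subsequence ending at index i:
i:      1  2  3  4  5  6  7  8  9 10 11 12 13 14 15
a[i]:   5  9 10  8  1  3  4 13 12  6 14 11  2  7 15
dp:     1  2  3  2  1  2  3  4  4  4  5  5  2  5  6
Maximum dp value is 6.

6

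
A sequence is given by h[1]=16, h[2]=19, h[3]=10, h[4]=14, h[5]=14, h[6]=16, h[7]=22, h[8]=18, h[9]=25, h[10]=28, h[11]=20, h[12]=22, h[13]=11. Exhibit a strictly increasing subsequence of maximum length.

Patience tails give the LIS length; then backtrack through the dp parents:
16 → extends → [16]
19 → extends → [16, 19]
10 → replaces 16 → [10, 19]
14 → replaces 19 → [10, 14]
14 → already a tail → [10, 14]
16 → extends → [10, 14, 16]
22 → extends → [10, 14, 16, 22]
18 → replaces 22 → [10, 14, 16, 18]
25 → extends → [10, 14, 16, 18, 25]
28 → extends → [10, 14, 16, 18, 25, 28]
20 → replaces 25 → [10, 14, 16, 18, 20, 28]
22 → replaces 28 → [10, 14, 16, 18, 20, 22]
11 → replaces 14 → [10, 11, 16, 18, 20, 22]
Length 6; one witness is 10, 14, 16, 22, 25, 28.

10, 14, 16, 22, 25, 28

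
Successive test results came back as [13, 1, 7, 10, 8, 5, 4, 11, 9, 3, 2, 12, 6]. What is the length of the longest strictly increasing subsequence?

Track the smallest tail for each achievable length (strict):
13 → extends → [13]
1 → replaces 13 → [1]
7 → extends → [1, 7]
10 → extends → [1, 7, 10]
8 → replaces 10 → [1, 7, 8]
5 → replaces 7 → [1, 5, 8]
4 → replaces 5 → [1, 4, 8]
11 → extends → [1, 4, 8, 11]
9 → replaces 11 → [1, 4, 8, 9]
3 → replaces 4 → [1, 3, 8, 9]
2 → replaces 3 → [1, 2, 8, 9]
12 → extends → [1, 2, 8, 9, 12]
6 → replaces 8 → [1, 2, 6, 9, 12]
Five tails, so the longest strictly increasing subsequence has length 5 (e.g. 1, 7, 10, 11, 12).

5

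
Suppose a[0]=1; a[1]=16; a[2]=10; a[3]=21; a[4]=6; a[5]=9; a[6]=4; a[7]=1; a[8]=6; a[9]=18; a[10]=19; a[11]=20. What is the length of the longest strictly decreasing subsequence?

5

Let dp[i] be the longest strictly decreasing subsequence ending at i:
i:      0  1  2  3  4  5  6  7  8  9 10 11
a[i]:   1 16 10 21  6  9  4  1  6 18 19 20
dp:     1  1  2  1  3  3  4  5  4  2  2  2
Maximum is 5.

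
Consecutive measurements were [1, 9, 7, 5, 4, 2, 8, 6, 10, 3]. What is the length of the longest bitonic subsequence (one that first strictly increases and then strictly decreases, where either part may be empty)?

6

inc[i] = longest strictly increasing subsequence ending at i; dec[i] = longest strictly decreasing subsequence starting at i:
i:      1  2  3  4  5  6  7  8  9 10
a[i]:   1  9  7  5  4  2  8  6 10  3
inc:    1  2  2  2  2  2  3  3  4  3
dec:    1  5  4  3  2  1  3  2  2  1
Best peak at i=2 (value 9): inc=2, dec=5, length 2+5−1 = 6.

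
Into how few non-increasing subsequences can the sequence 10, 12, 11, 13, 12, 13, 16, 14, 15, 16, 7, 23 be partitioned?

8

The minimum number of non-increasing subsequences covering a sequence equals the length of its longest strictly increasing subsequence.
LIS length is 8 (e.g. 10, 11, 12, 13, 14, 15, 16, 23), so 8 piles are needed.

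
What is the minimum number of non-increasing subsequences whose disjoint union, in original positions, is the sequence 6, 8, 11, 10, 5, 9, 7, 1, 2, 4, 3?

3

Place each on the leftmost legal pile:
6 → new pile 1 (tops now [6])
8 → new pile 2 (tops now [6, 8])
11 → new pile 3 (tops now [6, 8, 11])
10 → pile 3 (tops now [6, 8, 10])
5 → pile 1 (tops now [5, 8, 10])
9 → pile 3 (tops now [5, 8, 9])
7 → pile 2 (tops now [5, 7, 9])
1 → pile 1 (tops now [1, 7, 9])
2 → pile 2 (tops now [1, 2, 9])
4 → pile 3 (tops now [1, 2, 4])
3 → pile 3 (tops now [1, 2, 3])
Three piles.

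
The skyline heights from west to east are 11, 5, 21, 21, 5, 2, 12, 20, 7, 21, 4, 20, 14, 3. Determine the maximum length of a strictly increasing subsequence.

4

Track the smallest tail for each achievable length (strict):
11 → extends → [11]
5 → replaces 11 → [5]
21 → extends → [5, 21]
21 → already a tail → [5, 21]
5 → already a tail → [5, 21]
2 → replaces 5 → [2, 21]
12 → replaces 21 → [2, 12]
20 → extends → [2, 12, 20]
7 → replaces 12 → [2, 7, 20]
21 → extends → [2, 7, 20, 21]
4 → replaces 7 → [2, 4, 20, 21]
20 → already a tail → [2, 4, 20, 21]
14 → replaces 20 → [2, 4, 14, 21]
3 → replaces 4 → [2, 3, 14, 21]
Four tails, so the longest strictly increasing subsequence has length 4 (e.g. 11, 12, 20, 21).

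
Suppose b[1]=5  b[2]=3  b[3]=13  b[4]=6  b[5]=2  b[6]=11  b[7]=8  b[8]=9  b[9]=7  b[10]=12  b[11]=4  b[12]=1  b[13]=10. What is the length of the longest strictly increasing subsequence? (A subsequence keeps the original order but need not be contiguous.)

5

Let dp[i] be the length of the longest such subsequence ending at index i:
i:      1  2  3  4  5  6  7  8  9 10 11 12 13
b[i]:   5  3 13  6  2 11  8  9  7 12  4  1 10
dp:     1  1  2  2  1  3  3  4  3  5  2  1  5
Maximum dp value is 5.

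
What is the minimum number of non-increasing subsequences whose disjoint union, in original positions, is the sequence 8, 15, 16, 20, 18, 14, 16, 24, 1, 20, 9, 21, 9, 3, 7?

The minimum number of non-increasing subsequences covering a sequence equals the length of its longest strictly increasing subsequence.
LIS length is 6 (e.g. 8, 15, 16, 18, 20, 21), so 6 piles are needed.

6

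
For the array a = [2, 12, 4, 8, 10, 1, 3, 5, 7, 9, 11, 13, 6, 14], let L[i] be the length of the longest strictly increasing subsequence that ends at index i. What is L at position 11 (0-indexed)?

dp[i] = 1 + max{dp[j] : j<i, a[j]<a[i]} (or 1 if no such j):
i:      0  1  2  3  4  5  6  7  8  9 10 11 12 13
a[i]:   2 12  4  8 10  1  3  5  7  9 11 13  6 14
dp:     1  2  2  3  4  1  2  3  4  5  6  7  4  8
At index 11 the value is 7.

7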